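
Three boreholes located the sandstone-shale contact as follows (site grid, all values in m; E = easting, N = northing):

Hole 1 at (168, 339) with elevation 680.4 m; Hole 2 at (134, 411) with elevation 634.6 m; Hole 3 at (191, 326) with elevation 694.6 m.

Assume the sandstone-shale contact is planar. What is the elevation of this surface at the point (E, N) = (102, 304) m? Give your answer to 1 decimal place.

673.6 m

Two edge vectors: Hole 1→Hole 2 = (-34, 72, -45.8), Hole 1→Hole 3 = (23, -13, 14.2).
Normal n = (Hole 1→Hole 2) × (Hole 1→Hole 3) = (427, -570.6, -1214).
So ∂z/∂E = −n_x/n_z = 0.35173 and ∂z/∂N = −n_y/n_z = −0.47002.
Intercept c from Hole 1: 680.4 − 59.09 + 159.34 = 780.64.
At (102, 304): z = 35.9 − 142.9 + 780.64 = 673.6 m.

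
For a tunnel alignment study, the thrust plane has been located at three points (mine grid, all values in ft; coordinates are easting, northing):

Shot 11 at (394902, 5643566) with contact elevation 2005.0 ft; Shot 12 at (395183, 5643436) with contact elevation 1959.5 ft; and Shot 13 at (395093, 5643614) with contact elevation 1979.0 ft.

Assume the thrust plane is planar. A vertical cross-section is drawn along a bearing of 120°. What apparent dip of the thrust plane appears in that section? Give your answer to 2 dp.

Two edge vectors: Shot 11→Shot 12 = (281, -130, -45.5), Shot 11→Shot 13 = (191, 48, -26).
Normal n = (Shot 11→Shot 12) × (Shot 11→Shot 13) = (5564, -1384.5, 38318).
So ∂z/∂easting = −n_x/n_z = −0.14521 and ∂z/∂northing = −n_y/n_z = 0.03613.
Unit vector along 120° is (sin 120°, cos 120°) = (0.8660, -0.5000).
Slope in that direction = a·(0.8660) + b·(-0.5000) = −0.14382.
Apparent dip = arctan|0.14382| = 8.18° (true dip is 8.5°, so apparent ≤ true as expected).

8.18°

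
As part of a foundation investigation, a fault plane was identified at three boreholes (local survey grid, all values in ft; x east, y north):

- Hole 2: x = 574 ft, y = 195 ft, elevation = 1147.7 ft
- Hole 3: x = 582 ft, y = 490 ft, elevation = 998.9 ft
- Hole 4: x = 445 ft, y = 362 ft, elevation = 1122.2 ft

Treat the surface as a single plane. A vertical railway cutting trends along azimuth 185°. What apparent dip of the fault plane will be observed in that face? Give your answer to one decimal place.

Two edge vectors: Hole 2→Hole 3 = (8, 295, -148.8), Hole 2→Hole 4 = (-129, 167, -25.5).
Normal n = (Hole 2→Hole 3) × (Hole 2→Hole 4) = (17327.1, 19399.2, 39391).
So ∂z/∂x = −n_x/n_z = −0.43987 and ∂z/∂y = −n_y/n_z = −0.49248.
Unit vector along 185° is (sin 185°, cos 185°) = (-0.0872, -0.9962).
Slope in that direction = a·(-0.0872) + b·(-0.9962) = 0.52894.
Apparent dip = arctan|0.52894| = 27.9° (true dip is 33.4°, so apparent ≤ true as expected).

27.9°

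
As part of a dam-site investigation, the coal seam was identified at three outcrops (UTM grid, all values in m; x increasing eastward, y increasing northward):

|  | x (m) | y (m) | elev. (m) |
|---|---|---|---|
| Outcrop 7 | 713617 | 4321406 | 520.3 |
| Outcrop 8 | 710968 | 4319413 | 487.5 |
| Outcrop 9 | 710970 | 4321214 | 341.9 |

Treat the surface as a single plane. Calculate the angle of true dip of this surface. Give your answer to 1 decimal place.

Two edge vectors: Outcrop 7→Outcrop 8 = (-2649, -1993, -32.8), Outcrop 7→Outcrop 9 = (-2647, -192, -178.4).
Normal n = (Outcrop 7→Outcrop 8) × (Outcrop 7→Outcrop 9) = (349253.6, -385760, -4766863).
So ∂z/∂x = −n_x/n_z = 0.07327 and ∂z/∂y = −n_y/n_z = −0.08093.
Gradient magnitude |∇z| = √(a² + b²) = √(0.00537 + 0.00655) = 0.10916.
True dip = arctan(0.10916) = 6.2°, dipping toward NW (azimuth ≈ 318°).

6.2°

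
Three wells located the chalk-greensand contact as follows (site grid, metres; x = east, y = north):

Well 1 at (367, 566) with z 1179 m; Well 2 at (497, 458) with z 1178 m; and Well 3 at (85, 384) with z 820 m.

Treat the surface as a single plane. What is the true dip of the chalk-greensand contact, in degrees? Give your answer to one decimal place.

48.3°

Let the plane be z = a·x + b·y + c.
Well 2−Well 1: 130a − 108b = −1;  Well 3−Well 1: −282a − 182b = −359.
Solving gives a = 0.71310, b = 0.86762.
Gradient magnitude |∇z| = √(a² + b²) = √(0.50851 + 0.75276) = 1.12306.
True dip = arctan(1.12306) = 48.3°, dipping toward SW (azimuth ≈ 219°).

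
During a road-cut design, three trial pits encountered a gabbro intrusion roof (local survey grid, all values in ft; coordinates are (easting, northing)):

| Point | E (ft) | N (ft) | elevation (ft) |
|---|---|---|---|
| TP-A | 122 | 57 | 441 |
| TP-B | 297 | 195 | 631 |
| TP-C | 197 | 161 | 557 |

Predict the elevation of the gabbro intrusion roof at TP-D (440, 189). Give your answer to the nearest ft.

695 ft

Two edge vectors: TP-A→TP-B = (175, 138, 190), TP-A→TP-C = (75, 104, 116).
Normal n = (TP-A→TP-B) × (TP-A→TP-C) = (-3752, -6050, 7850).
So ∂z/∂E = −n_x/n_z = 0.47796 and ∂z/∂N = −n_y/n_z = 0.77070.
Intercept c from TP-A: 441 − 58.31 − 43.93 = 338.76.
At (440, 189): z = 210.3 + 145.7 + 338.76 = 694.7 ft.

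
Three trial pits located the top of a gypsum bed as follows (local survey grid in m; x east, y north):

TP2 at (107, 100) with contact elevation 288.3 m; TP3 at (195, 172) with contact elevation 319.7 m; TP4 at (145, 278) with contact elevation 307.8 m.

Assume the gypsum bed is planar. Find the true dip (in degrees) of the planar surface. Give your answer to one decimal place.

Two edge vectors: TP2→TP3 = (88, 72, 31.4), TP2→TP4 = (38, 178, 19.5).
Normal n = (TP2→TP3) × (TP2→TP4) = (-4185.2, -522.8, 12928).
So ∂z/∂x = −n_x/n_z = 0.32373 and ∂z/∂y = −n_y/n_z = 0.04044.
Gradient magnitude |∇z| = √(a² + b²) = √(0.10480 + 0.00164) = 0.32625.
True dip = arctan(0.32625) = 18.1°, dipping toward W (azimuth ≈ 263°).

18.1°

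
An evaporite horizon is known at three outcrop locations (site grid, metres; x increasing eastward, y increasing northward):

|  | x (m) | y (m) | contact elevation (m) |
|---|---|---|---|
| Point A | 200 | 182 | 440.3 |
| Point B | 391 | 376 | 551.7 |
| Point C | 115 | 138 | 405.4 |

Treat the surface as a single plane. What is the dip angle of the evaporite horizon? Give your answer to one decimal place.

Let the plane be z = a·x + b·y + c.
Point B−Point A: 191a + 194b = 111.4;  Point C−Point A: −85a − 44b = −34.9.
Solving gives a = 0.23114, b = 0.34666.
Gradient magnitude |∇z| = √(a² + b²) = √(0.05343 + 0.12017) = 0.41665.
True dip = arctan(0.41665) = 22.6°, dipping toward SSW (azimuth ≈ 214°).

22.6°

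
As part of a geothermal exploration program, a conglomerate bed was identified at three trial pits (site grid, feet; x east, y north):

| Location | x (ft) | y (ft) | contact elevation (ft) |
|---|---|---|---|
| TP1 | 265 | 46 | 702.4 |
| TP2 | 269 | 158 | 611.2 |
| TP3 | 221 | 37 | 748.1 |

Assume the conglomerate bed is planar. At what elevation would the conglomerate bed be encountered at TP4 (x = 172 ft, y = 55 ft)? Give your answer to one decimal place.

Let the plane be z = a·x + b·y + c.
TP2−TP1: 4a + 112b = −91.2;  TP3−TP1: −44a − 9b = 45.7.
Solving gives a = −0.87850, b = −0.78291.
Then c = 702.4 − a·265 − b·46 = 971.22.
At (172, 55): z = −151.1 − 43.1 + 971.22 = 777.1 ft.

777.1 ft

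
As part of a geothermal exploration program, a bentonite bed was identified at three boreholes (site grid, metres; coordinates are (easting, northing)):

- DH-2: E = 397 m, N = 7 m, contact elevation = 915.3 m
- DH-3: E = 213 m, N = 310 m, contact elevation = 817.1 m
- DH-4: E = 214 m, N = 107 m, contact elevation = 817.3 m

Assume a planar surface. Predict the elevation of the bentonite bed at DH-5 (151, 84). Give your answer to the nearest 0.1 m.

Two edge vectors: DH-2→DH-3 = (-184, 303, -98.2), DH-2→DH-4 = (-183, 100, -98).
Normal n = (DH-2→DH-3) × (DH-2→DH-4) = (-19874, -61.4, 37049).
So ∂z/∂E = −n_x/n_z = 0.53642 and ∂z/∂N = −n_y/n_z = 0.00166.
Intercept c from DH-2: 915.3 − 212.96 − 0.01 = 702.33.
At (151, 84): z = 81.0 + 0.1 + 702.33 = 783.5 m.

783.5 m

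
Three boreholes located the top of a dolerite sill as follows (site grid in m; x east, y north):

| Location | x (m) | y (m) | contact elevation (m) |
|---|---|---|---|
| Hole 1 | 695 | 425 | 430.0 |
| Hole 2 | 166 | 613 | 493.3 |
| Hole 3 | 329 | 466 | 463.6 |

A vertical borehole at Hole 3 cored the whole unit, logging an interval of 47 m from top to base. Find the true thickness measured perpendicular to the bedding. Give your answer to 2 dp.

46.55 m

Let the plane be z = a·x + b·y + c.
Hole 2−Hole 1: −529a + 188b = 63.3;  Hole 3−Hole 1: −366a + 41b = 33.6.
Solving gives a = −0.07898, b = 0.11446.
|∇z| = √(a²+b²) = 0.13907, so dip δ = arctan(0.13907) = 7.92°.
True thickness = vertical thickness × cos δ = 47 × cos 7.92° = 46.55 m.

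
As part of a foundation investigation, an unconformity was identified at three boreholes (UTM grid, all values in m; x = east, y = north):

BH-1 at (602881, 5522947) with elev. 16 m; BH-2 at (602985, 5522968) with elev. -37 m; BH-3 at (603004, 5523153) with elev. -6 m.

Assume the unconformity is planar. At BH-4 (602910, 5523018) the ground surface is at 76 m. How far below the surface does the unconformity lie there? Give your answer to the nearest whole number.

Two edge vectors: BH-1→BH-2 = (104, 21, -53), BH-1→BH-3 = (123, 206, -22).
Normal n = (BH-1→BH-2) × (BH-1→BH-3) = (10456, -4231, 18841).
So ∂z/∂x = −n_x/n_z = −0.55495993 and ∂z/∂y = −n_y/n_z = 0.22456345.
Intercept c from BH-1: 16 + 334574.80 − 1240252.04 = −905661.25.
At (602910, 5523018): z_contact = −334590.9 + 1240268.0 − 905661.25 = 15.9 m.
Depth below ground = 76 − 15.9 = 60 m.

60 m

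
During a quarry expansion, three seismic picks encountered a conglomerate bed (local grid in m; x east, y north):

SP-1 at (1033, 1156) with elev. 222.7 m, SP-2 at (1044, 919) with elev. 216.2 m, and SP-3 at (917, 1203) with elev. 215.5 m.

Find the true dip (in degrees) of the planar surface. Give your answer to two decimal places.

Two edge vectors: SP-1→SP-2 = (11, -237, -6.5), SP-1→SP-3 = (-116, 47, -7.2).
Normal n = (SP-1→SP-2) × (SP-1→SP-3) = (2011.9, 833.2, -26975).
So ∂z/∂x = −n_x/n_z = 0.07458 and ∂z/∂y = −n_y/n_z = 0.03089.
Gradient magnitude |∇z| = √(a² + b²) = √(0.00556 + 0.00095) = 0.08073.
True dip = arctan(0.08073) = 4.62°, dipping toward WSW (azimuth ≈ 248°).

4.62°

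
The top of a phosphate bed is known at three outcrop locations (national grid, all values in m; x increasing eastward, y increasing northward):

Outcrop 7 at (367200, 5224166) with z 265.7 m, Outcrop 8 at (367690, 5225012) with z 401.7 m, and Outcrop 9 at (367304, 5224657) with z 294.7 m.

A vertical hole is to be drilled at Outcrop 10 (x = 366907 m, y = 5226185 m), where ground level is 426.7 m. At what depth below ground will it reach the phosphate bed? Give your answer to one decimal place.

241.2 m

Let the plane be z = a·x + b·y + c.
Outcrop 8−Outcrop 7: 490a + 846b = 136;  Outcrop 9−Outcrop 7: 104a + 491b = 29.
Solving gives a = 0.276804320, b = 0.000432486.
Then c = 265.7 − a·367200 − b·5224166 = −103636.23.
At (366907, 5226185): z_contact = 101561.44 + 2260.25 − 103636.23 = 185.47 m.
Depth below ground = 426.7 − 185.47 = 241.2 m.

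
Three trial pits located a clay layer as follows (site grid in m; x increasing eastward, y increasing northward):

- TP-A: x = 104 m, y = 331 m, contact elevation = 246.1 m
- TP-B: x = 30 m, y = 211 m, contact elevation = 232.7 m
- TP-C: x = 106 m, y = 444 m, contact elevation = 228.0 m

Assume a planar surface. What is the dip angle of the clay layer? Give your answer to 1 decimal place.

25.8°

Two edge vectors: TP-A→TP-B = (-74, -120, -13.4), TP-A→TP-C = (2, 113, -18.1).
Normal n = (TP-A→TP-B) × (TP-A→TP-C) = (3686.2, -1366.2, -8122).
So ∂z/∂x = −n_x/n_z = 0.45385 and ∂z/∂y = −n_y/n_z = −0.16821.
Gradient magnitude |∇z| = √(a² + b²) = √(0.20598 + 0.02829) = 0.48402.
True dip = arctan(0.48402) = 25.8°, dipping toward WNW (azimuth ≈ 290°).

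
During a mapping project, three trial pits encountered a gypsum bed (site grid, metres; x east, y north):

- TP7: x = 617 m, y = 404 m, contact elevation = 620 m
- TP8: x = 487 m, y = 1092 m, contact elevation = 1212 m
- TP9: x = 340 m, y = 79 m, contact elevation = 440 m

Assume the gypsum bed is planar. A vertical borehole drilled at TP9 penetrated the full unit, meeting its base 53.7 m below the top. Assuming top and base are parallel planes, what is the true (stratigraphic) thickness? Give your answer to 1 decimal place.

Two edge vectors: TP7→TP8 = (-130, 688, 592), TP7→TP9 = (-277, -325, -180).
Normal n = (TP7→TP8) × (TP7→TP9) = (68560, -187384, 232826).
So ∂z/∂x = −n_x/n_z = −0.29447 and ∂z/∂y = −n_y/n_z = 0.80482.
|∇z| = √(a²+b²) = 0.85700, so dip δ = arctan(0.85700) = 40.60°.
True thickness = vertical thickness × cos δ = 53.7 × cos 40.60° = 40.8 m.

40.8 m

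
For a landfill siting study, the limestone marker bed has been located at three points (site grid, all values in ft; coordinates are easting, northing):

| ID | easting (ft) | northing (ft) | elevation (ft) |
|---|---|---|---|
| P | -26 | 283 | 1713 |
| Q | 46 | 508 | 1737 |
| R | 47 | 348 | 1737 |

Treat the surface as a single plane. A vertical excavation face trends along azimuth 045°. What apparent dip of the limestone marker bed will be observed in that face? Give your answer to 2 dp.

Let the plane be z = a·easting + b·northing + c.
Q−P: 72a + 225b = 24;  R−P: 73a + 65b = 24.
Solving gives a = 0.32695, b = 0.00204.
Unit vector along 045° is (sin 45°, cos 45°) = (0.7071, 0.7071).
Slope in that direction = a·(0.7071) + b·(0.7071) = 0.23263.
Apparent dip = arctan|0.23263| = 13.10° (true dip is 18.1°, so apparent ≤ true as expected).

13.10°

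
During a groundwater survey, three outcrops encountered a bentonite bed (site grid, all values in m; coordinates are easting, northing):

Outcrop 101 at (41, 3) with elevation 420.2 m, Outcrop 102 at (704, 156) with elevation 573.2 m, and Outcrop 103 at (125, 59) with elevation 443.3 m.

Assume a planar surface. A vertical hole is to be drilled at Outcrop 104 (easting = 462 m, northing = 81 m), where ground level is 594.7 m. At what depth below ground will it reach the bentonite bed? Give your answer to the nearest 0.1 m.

Let the plane be z = a·easting + b·northing + c.
Outcrop 102−Outcrop 101: 663a + 153b = 153;  Outcrop 103−Outcrop 101: 84a + 56b = 23.1.
Solving gives a = 0.20735, b = 0.10147.
Then c = 420.2 − a·41 − b·3 = 411.39.
At (462, 81): z_contact = 95.80 + 8.22 + 411.39 = 515.41 m.
Depth below ground = 594.7 − 515.41 = 79.3 m.

79.3 m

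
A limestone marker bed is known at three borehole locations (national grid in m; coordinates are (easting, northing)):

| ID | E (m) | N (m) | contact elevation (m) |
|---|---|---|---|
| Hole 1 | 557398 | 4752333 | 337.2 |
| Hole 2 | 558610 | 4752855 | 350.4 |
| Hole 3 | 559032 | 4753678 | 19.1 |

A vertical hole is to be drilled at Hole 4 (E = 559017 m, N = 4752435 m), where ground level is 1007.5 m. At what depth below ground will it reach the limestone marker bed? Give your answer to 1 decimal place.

340.8 m

Two edge vectors: Hole 1→Hole 2 = (1212, 522, 13.2), Hole 1→Hole 3 = (1634, 1345, -318.1).
Normal n = (Hole 1→Hole 2) × (Hole 1→Hole 3) = (-183802.2, 407106, 777192).
So ∂z/∂E = −n_x/n_z = 0.236495229 and ∂z/∂N = −n_y/n_z = −0.523816509.
Intercept c from Hole 1: 337.2 − 131821.97 + 2489350.48 = 2357865.71.
At (559017, 4752435): z_contact = 132204.85 − 2489403.91 + 2357865.71 = 666.66 m.
Depth below ground = 1007.5 − 666.66 = 340.8 m.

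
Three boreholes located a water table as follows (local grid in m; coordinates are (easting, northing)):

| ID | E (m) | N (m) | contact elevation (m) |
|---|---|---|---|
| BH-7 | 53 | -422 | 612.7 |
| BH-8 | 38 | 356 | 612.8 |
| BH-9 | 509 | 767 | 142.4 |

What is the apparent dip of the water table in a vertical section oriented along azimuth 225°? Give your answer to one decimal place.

Let the plane be z = a·E + b·N + c.
BH-8−BH-7: −15a + 778b = 0.1;  BH-9−BH-7: 456a + 1189b = −470.3.
Solving gives a = −0.98231, b = −0.01881.
Unit vector along 225° is (sin 225°, cos 225°) = (-0.7071, -0.7071).
Slope in that direction = a·(-0.7071) + b·(-0.7071) = 0.70790.
Apparent dip = arctan|0.70790| = 35.3° (true dip is 44.5°, so apparent ≤ true as expected).

35.3°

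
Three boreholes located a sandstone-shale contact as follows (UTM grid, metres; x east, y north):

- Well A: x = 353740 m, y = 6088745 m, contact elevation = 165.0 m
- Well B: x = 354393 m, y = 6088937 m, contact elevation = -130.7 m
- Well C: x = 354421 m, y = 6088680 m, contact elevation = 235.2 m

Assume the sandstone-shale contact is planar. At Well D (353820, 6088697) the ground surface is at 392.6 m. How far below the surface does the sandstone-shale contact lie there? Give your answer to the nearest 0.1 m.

161.7 m

Let the plane be z = a·x + b·y + c.
Well B−Well A: 653a + 192b = −295.7;  Well C−Well A: 681a − 65b = 70.2.
Solving gives a = −0.033153577, b = −1.427347471.
Then c = 165 − a·353740 − b·6088745 = 8702647.53.
At (353820, 6088697): z_contact = −11730.40 − 8690686.27 + 8702647.53 = 230.86 m.
Depth below ground = 392.6 − 230.86 = 161.7 m.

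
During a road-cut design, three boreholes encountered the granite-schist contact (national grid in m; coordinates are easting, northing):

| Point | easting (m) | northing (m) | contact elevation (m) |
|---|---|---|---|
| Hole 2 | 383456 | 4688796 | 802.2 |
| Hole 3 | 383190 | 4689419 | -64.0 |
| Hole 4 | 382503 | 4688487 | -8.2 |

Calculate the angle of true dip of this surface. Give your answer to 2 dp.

Let the plane be z = a·easting + b·northing + c.
Hole 3−Hole 2: −266a + 623b = −866.2;  Hole 4−Hole 2: −953a − 309b = −810.4.
Solving gives a = 1.14295, b = −0.90237.
Gradient magnitude |∇z| = √(a² + b²) = √(1.30634 + 0.81427) = 1.45623.
True dip = arctan(1.45623) = 55.52°, dipping toward NW (azimuth ≈ 308°).

55.52°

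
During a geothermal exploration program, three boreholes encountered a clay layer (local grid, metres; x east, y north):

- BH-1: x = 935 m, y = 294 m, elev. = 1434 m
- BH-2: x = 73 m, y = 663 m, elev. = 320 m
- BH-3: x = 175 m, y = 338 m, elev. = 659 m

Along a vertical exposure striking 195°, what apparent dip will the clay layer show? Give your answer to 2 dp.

Let the plane be z = a·x + b·y + c.
BH-2−BH-1: −862a + 369b = −1114;  BH-3−BH-1: −760a + 44b = −775.
Solving gives a = 0.97710, b = −0.73642.
Unit vector along 195° is (sin 195°, cos 195°) = (-0.2588, -0.9659).
Slope in that direction = a·(-0.2588) + b·(-0.9659) = 0.45843.
Apparent dip = arctan|0.45843| = 24.63° (true dip is 50.7°, so apparent ≤ true as expected).

24.63°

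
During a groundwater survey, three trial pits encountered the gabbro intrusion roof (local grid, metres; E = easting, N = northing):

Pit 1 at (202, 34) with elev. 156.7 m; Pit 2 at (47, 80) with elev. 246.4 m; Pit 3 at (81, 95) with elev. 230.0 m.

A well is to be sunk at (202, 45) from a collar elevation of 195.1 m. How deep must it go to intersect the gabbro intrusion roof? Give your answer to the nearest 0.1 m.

Let the plane be z = a·E + b·N + c.
Pit 2−Pit 1: −155a + 46b = 89.7;  Pit 3−Pit 1: −121a + 61b = 73.3.
Solving gives a = −0.53996, b = 0.13057.
Then c = 156.7 − a·202 − b·34 = 261.33.
At (202, 45): z_contact = −109.07 + 5.88 + 261.33 = 158.14 m.
Depth below ground = 195.1 − 158.14 = 37.0 m.

37.0 m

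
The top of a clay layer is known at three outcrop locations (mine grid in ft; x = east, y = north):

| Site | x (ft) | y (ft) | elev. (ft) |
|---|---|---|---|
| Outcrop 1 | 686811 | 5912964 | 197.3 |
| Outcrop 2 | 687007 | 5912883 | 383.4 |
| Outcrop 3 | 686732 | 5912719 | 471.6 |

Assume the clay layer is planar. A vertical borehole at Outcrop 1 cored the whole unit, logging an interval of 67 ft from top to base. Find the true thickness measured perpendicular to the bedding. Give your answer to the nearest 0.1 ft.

Let the plane be z = a·x + b·y + c.
Outcrop 2−Outcrop 1: 196a − 81b = 186.1;  Outcrop 3−Outcrop 1: −79a − 245b = 274.3.
Solving gives a = 0.42956, b = −1.25810.
|∇z| = √(a²+b²) = 1.32941, so dip δ = arctan(1.32941) = 53.05°.
True thickness = vertical thickness × cos δ = 67 × cos 53.05° = 40.3 ft.

40.3 ft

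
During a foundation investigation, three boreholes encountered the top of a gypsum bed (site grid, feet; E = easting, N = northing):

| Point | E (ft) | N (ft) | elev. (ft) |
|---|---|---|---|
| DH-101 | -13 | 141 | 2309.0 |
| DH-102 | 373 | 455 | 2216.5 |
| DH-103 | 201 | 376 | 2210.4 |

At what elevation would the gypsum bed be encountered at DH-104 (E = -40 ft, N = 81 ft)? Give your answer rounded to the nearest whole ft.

2345 ft

Let the plane be z = a·E + b·N + c.
DH-102−DH-101: 386a + 314b = −92.5;  DH-103−DH-101: 214a + 235b = −98.6.
Solving gives a = 0.39223, b = −0.77675.
Then c = 2309 − a·-13 − b·141 = 2423.62.
At (-40, 81): z = −15.7 − 62.9 + 2423.62 = 2345.0 ft.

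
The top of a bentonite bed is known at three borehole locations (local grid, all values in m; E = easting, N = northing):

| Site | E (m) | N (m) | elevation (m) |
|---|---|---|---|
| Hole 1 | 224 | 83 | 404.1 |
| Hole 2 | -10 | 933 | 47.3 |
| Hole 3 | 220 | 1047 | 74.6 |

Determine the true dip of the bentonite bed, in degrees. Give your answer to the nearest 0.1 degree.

24.0°

Two edge vectors: Hole 1→Hole 2 = (-234, 850, -356.8), Hole 1→Hole 3 = (-4, 964, -329.5).
Normal n = (Hole 1→Hole 2) × (Hole 1→Hole 3) = (63880.2, -75675.8, -222176).
So ∂z/∂E = −n_x/n_z = 0.28752 and ∂z/∂N = −n_y/n_z = −0.34061.
Gradient magnitude |∇z| = √(a² + b²) = √(0.08267 + 0.11602) = 0.44574.
True dip = arctan(0.44574) = 24.0°, dipping toward NW (azimuth ≈ 320°).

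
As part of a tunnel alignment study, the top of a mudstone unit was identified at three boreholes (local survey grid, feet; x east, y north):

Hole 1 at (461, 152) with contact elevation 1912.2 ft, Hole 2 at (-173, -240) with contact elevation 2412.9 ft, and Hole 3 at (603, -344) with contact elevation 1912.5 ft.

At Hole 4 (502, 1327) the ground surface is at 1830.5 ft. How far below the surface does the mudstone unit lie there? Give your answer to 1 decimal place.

172.1 ft

Let the plane be z = a·x + b·y + c.
Hole 2−Hole 1: −634a − 392b = 500.7;  Hole 3−Hole 1: 142a − 496b = 0.3.
Solving gives a = −0.670659, b = −0.192608.
Then c = 1912.2 − a·461 − b·152 = 2250.65.
At (502, 1327): z_contact = −336.67 − 255.59 + 2250.65 = 1658.39 ft.
Depth below ground = 1830.5 − 1658.39 = 172.1 ft.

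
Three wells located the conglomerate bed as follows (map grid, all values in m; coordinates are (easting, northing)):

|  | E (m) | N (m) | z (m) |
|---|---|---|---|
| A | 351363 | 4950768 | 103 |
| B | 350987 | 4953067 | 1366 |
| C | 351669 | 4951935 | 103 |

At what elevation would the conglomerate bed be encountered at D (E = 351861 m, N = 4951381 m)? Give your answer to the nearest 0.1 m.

-332.2 m

Let the plane be z = a·E + b·N + c.
B−A: −376a + 2299b = 1263;  C−A: 306a + 1167b = 0.
Solving gives a = −1.290325715, b = 0.338337334.
Then c = 103 − a·351363 − b·4950768 = −1221553.93.
At (351861, 4951381): z = −454015.3 + 1675237.0 − 1221553.93 = -332.2 m.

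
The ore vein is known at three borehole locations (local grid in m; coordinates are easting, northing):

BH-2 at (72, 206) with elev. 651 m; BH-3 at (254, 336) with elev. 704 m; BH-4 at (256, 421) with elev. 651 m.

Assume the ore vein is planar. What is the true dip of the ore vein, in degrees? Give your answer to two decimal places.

44.60°

Let the plane be z = a·easting + b·northing + c.
BH-3−BH-2: 182a + 130b = 53;  BH-4−BH-2: 184a + 215b = 0.
Solving gives a = 0.74918, b = −0.64116.
Gradient magnitude |∇z| = √(a² + b²) = √(0.56127 + 0.41108) = 0.98608.
True dip = arctan(0.98608) = 44.60°, dipping toward NW (azimuth ≈ 311°).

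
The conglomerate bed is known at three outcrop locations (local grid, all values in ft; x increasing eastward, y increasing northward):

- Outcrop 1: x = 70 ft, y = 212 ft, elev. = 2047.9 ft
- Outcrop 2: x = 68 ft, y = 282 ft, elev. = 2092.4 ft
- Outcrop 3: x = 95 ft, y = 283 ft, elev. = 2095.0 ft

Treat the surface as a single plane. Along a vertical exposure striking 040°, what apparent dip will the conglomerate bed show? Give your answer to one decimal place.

Two edge vectors: Outcrop 1→Outcrop 2 = (-2, 70, 44.5), Outcrop 1→Outcrop 3 = (25, 71, 47.1).
Normal n = (Outcrop 1→Outcrop 2) × (Outcrop 1→Outcrop 3) = (137.5, 1206.7, -1892).
So ∂z/∂x = −n_x/n_z = 0.07267 and ∂z/∂y = −n_y/n_z = 0.63779.
Unit vector along 040° is (sin 40°, cos 40°) = (0.6428, 0.7660).
Slope in that direction = a·(0.6428) + b·(0.7660) = 0.53529.
Apparent dip = arctan|0.53529| = 28.2° (true dip is 32.7°, so apparent ≤ true as expected).

28.2°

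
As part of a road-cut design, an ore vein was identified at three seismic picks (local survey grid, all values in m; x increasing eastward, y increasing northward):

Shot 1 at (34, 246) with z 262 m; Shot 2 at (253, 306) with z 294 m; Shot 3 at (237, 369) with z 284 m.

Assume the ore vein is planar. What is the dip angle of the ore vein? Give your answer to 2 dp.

Let the plane be z = a·x + b·y + c.
Shot 2−Shot 1: 219a + 60b = 32;  Shot 3−Shot 1: 203a + 123b = 22.
Solving gives a = 0.17727, b = −0.11371.
Gradient magnitude |∇z| = √(a² + b²) = √(0.03143 + 0.01293) = 0.21061.
True dip = arctan(0.21061) = 11.89°, dipping toward WNW (azimuth ≈ 303°).

11.89°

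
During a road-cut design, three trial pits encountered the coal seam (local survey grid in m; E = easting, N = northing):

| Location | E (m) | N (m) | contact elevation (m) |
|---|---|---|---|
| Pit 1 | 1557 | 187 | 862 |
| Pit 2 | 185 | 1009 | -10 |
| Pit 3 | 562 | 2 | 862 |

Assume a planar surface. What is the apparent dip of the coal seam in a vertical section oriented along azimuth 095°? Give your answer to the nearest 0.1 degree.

Let the plane be z = a·E + b·N + c.
Pit 2−Pit 1: −1372a + 822b = −872;  Pit 3−Pit 1: −995a − 185b = 0.
Solving gives a = 0.15053, b = −0.80958.
Unit vector along 095° is (sin 95°, cos 95°) = (0.9962, -0.0872).
Slope in that direction = a·(0.9962) + b·(-0.0872) = 0.22051.
Apparent dip = arctan|0.22051| = 12.4° (true dip is 39.5°, so apparent ≤ true as expected).

12.4°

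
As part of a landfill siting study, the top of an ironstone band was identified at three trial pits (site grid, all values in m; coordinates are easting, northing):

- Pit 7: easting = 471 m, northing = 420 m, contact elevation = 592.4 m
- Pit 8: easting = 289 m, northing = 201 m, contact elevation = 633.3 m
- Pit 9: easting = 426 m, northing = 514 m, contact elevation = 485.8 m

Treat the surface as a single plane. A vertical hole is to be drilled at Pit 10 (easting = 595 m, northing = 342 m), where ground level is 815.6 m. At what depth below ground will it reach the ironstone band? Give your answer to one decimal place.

72.1 m

Let the plane be z = a·easting + b·northing + c.
Pit 8−Pit 7: −182a − 219b = 40.9;  Pit 9−Pit 7: −45a + 94b = −106.6.
Solving gives a = 0.72324, b = −0.78781.
Then c = 592.4 − a·471 − b·420 = 582.63.
At (595, 342): z_contact = 430.33 − 269.43 + 582.63 = 743.53 m.
Depth below ground = 815.6 − 743.53 = 72.1 m.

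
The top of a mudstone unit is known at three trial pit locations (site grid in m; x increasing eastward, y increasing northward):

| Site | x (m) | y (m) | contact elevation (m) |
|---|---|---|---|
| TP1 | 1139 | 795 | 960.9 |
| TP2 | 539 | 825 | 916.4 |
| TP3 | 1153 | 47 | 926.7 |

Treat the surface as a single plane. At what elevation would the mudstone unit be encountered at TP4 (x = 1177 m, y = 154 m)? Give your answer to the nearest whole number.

Let the plane be z = a·x + b·y + c.
TP2−TP1: −600a + 30b = −44.5;  TP3−TP1: 14a − 748b = −34.2.
Solving gives a = 0.07652, b = 0.04715.
Then c = 960.9 − a·1139 − b·795 = 836.25.
At (1177, 154): z = 90.1 + 7.3 + 836.25 = 933.6 m.

934 m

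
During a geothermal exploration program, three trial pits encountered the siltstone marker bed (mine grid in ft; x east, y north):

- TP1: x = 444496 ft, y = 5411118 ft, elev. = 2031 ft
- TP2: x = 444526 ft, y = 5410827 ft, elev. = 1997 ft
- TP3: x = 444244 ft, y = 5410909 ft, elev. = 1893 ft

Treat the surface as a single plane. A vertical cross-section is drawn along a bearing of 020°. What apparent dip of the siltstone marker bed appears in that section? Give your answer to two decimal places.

Two edge vectors: TP1→TP2 = (30, -291, -34), TP1→TP3 = (-252, -209, -138).
Normal n = (TP1→TP2) × (TP1→TP3) = (33052, 12708, -79602).
So ∂z/∂x = −n_x/n_z = 0.41522 and ∂z/∂y = −n_y/n_z = 0.15964.
Unit vector along 020° is (sin 20°, cos 20°) = (0.3420, 0.9397).
Slope in that direction = a·(0.3420) + b·(0.9397) = 0.29203.
Apparent dip = arctan|0.29203| = 16.28° (true dip is 24.0°, so apparent ≤ true as expected).

16.28°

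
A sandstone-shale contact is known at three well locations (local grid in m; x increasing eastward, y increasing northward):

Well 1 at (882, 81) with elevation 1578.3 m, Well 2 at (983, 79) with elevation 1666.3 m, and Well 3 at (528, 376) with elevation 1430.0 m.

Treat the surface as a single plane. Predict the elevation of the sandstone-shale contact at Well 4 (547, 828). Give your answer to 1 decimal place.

Two edge vectors: Well 1→Well 2 = (101, -2, 88), Well 1→Well 3 = (-354, 295, -148.3).
Normal n = (Well 1→Well 2) × (Well 1→Well 3) = (-25663.4, -16173.7, 29087).
So ∂z/∂x = −n_x/n_z = 0.88230 and ∂z/∂y = −n_y/n_z = 0.55605.
Intercept c from Well 1: 1578.3 − 778.19 − 45.04 = 755.07.
At (547, 828): z = 482.6 + 460.4 + 755.07 = 1698.1 m.

1698.1 m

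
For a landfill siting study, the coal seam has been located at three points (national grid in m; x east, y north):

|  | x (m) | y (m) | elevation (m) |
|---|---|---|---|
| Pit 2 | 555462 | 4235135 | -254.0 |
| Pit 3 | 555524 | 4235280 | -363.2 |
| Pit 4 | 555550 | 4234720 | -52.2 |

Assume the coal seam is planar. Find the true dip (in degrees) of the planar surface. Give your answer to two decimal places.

Let the plane be z = a·x + b·y + c.
Pit 3−Pit 2: 62a + 145b = −109.2;  Pit 4−Pit 2: 88a − 415b = 201.8.
Solving gives a = −0.41717, b = −0.57473.
Gradient magnitude |∇z| = √(a² + b²) = √(0.17403 + 0.33031) = 0.71017.
True dip = arctan(0.71017) = 35.38°, dipping toward NE (azimuth ≈ 036°).

35.38°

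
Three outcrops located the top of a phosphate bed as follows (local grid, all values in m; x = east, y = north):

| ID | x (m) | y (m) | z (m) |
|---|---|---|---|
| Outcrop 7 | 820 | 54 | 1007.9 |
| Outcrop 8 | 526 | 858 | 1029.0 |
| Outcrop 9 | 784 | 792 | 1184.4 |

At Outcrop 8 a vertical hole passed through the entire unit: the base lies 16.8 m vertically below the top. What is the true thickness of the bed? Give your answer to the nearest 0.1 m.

Let the plane be z = a·x + b·y + c.
Outcrop 8−Outcrop 7: −294a + 804b = 21.1;  Outcrop 9−Outcrop 7: −36a + 738b = 176.5.
Solving gives a = 0.67189, b = 0.27194.
|∇z| = √(a²+b²) = 0.72483, so dip δ = arctan(0.72483) = 35.94°.
True thickness = vertical thickness × cos δ = 16.8 × cos 35.94° = 13.6 m.

13.6 m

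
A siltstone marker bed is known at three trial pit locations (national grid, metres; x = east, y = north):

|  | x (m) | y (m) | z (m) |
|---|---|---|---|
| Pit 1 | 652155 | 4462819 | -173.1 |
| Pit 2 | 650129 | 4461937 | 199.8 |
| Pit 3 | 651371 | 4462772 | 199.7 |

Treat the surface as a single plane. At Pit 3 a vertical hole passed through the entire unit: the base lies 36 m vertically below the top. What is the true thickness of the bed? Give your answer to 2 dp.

Two edge vectors: Pit 1→Pit 2 = (-2026, -882, 372.9), Pit 1→Pit 3 = (-784, -47, 372.8).
Normal n = (Pit 1→Pit 2) × (Pit 1→Pit 3) = (-311283.3, 462939.2, -596266).
So ∂z/∂x = −n_x/n_z = −0.52205 and ∂z/∂y = −n_y/n_z = 0.77640.
|∇z| = √(a²+b²) = 0.93559, so dip δ = arctan(0.93559) = 43.09°.
True thickness = vertical thickness × cos δ = 36 × cos 43.09° = 26.29 m.

26.29 m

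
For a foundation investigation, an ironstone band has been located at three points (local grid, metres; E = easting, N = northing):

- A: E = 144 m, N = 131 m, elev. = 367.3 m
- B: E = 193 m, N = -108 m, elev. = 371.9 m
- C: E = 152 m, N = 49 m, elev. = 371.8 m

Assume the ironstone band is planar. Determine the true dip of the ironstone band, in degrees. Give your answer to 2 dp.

Two edge vectors: A→B = (49, -239, 4.6), A→C = (8, -82, 4.5).
Normal n = (A→B) × (A→C) = (-698.3, -183.7, -2106).
So ∂z/∂E = −n_x/n_z = −0.33158 and ∂z/∂N = −n_y/n_z = −0.08723.
Gradient magnitude |∇z| = √(a² + b²) = √(0.10994 + 0.00761) = 0.34286.
True dip = arctan(0.34286) = 18.92°, dipping toward ENE (azimuth ≈ 075°).

18.92°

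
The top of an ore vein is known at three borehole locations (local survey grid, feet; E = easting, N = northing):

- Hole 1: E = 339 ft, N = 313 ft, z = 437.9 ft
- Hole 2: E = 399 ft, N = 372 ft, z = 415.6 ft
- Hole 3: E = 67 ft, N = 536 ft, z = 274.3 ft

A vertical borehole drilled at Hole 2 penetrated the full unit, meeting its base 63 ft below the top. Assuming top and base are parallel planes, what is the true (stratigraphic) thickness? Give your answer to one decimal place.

Two edge vectors: Hole 1→Hole 2 = (60, 59, -22.3), Hole 1→Hole 3 = (-272, 223, -163.6).
Normal n = (Hole 1→Hole 2) × (Hole 1→Hole 3) = (-4679.5, 15881.6, 29428).
So ∂z/∂E = −n_x/n_z = 0.15902 and ∂z/∂N = −n_y/n_z = −0.53968.
|∇z| = √(a²+b²) = 0.56262, so dip δ = arctan(0.56262) = 29.36°.
True thickness = vertical thickness × cos δ = 63 × cos 29.36° = 54.9 ft.

54.9 ft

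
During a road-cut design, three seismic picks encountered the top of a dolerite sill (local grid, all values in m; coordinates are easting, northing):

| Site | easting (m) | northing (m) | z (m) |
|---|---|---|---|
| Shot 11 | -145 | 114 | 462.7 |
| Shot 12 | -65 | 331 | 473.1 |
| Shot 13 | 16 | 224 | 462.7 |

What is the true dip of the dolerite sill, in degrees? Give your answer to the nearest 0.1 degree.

4.4°

Let the plane be z = a·easting + b·northing + c.
Shot 12−Shot 11: 80a + 217b = 10.4;  Shot 13−Shot 11: 161a + 110b = 0.
Solving gives a = −0.04377, b = 0.06406.
Gradient magnitude |∇z| = √(a² + b²) = √(0.00192 + 0.00410) = 0.07759.
True dip = arctan(0.07759) = 4.4°, dipping toward SE (azimuth ≈ 146°).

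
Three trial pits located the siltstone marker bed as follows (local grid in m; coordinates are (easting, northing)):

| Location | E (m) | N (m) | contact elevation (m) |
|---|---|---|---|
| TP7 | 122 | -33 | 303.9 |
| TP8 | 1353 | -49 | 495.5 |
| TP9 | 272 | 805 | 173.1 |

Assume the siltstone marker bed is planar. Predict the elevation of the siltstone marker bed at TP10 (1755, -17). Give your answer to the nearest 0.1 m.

551.2 m

Let the plane be z = a·E + b·N + c.
TP8−TP7: 1231a − 16b = 191.6;  TP9−TP7: 150a + 838b = −130.8.
Solving gives a = 0.153261, b = −0.183519.
Then c = 303.9 − a·122 − b·-33 = 279.15.
At (1755, -17): z = 269.0 + 3.1 + 279.15 = 551.2 m.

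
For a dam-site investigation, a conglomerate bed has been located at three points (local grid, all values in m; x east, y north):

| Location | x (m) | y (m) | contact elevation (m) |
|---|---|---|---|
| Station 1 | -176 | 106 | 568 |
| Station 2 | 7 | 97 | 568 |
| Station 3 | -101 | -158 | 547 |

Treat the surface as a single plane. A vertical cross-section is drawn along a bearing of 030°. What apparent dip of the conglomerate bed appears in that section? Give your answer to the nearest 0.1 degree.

4.1°

Two edge vectors: Station 1→Station 2 = (183, -9, 0), Station 1→Station 3 = (75, -264, -21).
Normal n = (Station 1→Station 2) × (Station 1→Station 3) = (189, 3843, -47637).
So ∂z/∂x = −n_x/n_z = 0.00397 and ∂z/∂y = −n_y/n_z = 0.08067.
Unit vector along 030° is (sin 30°, cos 30°) = (0.5000, 0.8660).
Slope in that direction = a·(0.5000) + b·(0.8660) = 0.07185.
Apparent dip = arctan|0.07185| = 4.1° (true dip is 4.6°, so apparent ≤ true as expected).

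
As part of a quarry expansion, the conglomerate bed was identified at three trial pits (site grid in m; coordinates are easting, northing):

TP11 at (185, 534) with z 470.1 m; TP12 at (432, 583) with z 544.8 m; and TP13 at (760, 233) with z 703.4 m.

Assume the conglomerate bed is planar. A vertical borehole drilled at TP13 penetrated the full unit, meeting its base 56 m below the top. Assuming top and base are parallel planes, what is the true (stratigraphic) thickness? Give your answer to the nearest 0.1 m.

52.7 m

Two edge vectors: TP11→TP12 = (247, 49, 74.7), TP11→TP13 = (575, -301, 233.3).
Normal n = (TP11→TP12) × (TP11→TP13) = (33916.4, -14672.6, -102522).
So ∂z/∂easting = −n_x/n_z = 0.33082 and ∂z/∂northing = −n_y/n_z = −0.14312.
|∇z| = √(a²+b²) = 0.36045, so dip δ = arctan(0.36045) = 19.82°.
True thickness = vertical thickness × cos δ = 56 × cos 19.82° = 52.7 m.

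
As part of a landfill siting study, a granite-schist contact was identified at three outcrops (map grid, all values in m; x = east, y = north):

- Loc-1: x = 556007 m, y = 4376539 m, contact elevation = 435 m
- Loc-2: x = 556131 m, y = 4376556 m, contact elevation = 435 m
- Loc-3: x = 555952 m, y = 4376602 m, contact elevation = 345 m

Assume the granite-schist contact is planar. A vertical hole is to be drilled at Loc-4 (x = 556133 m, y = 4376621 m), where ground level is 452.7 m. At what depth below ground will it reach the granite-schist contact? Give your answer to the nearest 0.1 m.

Let the plane be z = a·x + b·y + c.
Loc-2−Loc-1: 124a + 17b = 0;  Loc-3−Loc-1: −55a + 63b = −90.
Solving gives a = 0.174917114, b = −1.275866011.
Then c = 435 − a·556007 − b·4376539 = 5487057.22.
At (556133, 4376621): z_contact = 97277.18 − 5583981.98 + 5487057.22 = 352.42 m.
Depth below ground = 452.7 − 352.42 = 100.3 m.

100.3 m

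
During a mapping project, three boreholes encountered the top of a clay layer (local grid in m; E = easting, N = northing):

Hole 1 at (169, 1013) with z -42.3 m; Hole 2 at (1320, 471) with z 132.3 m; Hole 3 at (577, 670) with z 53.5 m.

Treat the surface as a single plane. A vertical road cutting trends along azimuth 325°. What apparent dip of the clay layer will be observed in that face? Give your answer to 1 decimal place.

11.9°

Let the plane be z = a·E + b·N + c.
Hole 2−Hole 1: 1151a − 542b = 174.6;  Hole 3−Hole 1: 408a − 343b = 95.8.
Solving gives a = 0.04586, b = −0.22475.
Unit vector along 325° is (sin 325°, cos 325°) = (-0.5736, 0.8192).
Slope in that direction = a·(-0.5736) + b·(0.8192) = −0.21041.
Apparent dip = arctan|0.21041| = 11.9° (true dip is 12.9°, so apparent ≤ true as expected).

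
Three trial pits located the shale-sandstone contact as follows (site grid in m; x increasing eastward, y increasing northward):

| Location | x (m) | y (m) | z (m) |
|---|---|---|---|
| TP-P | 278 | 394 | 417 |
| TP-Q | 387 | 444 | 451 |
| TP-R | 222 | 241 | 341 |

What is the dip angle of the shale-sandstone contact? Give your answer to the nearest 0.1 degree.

Two edge vectors: TP-P→TP-Q = (109, 50, 34), TP-P→TP-R = (-56, -153, -76).
Normal n = (TP-P→TP-Q) × (TP-P→TP-R) = (1402, 6380, -13877).
So ∂z/∂x = −n_x/n_z = 0.10103 and ∂z/∂y = −n_y/n_z = 0.45975.
Gradient magnitude |∇z| = √(a² + b²) = √(0.01021 + 0.21137) = 0.47072.
True dip = arctan(0.47072) = 25.2°, dipping toward SSW (azimuth ≈ 192°).

25.2°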